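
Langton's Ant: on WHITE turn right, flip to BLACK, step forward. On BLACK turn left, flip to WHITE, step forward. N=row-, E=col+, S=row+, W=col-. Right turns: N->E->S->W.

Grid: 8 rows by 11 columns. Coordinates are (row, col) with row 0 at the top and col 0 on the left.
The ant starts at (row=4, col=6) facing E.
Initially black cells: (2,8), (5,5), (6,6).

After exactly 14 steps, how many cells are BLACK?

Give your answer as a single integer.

Step 1: on WHITE (4,6): turn R to S, flip to black, move to (5,6). |black|=4
Step 2: on WHITE (5,6): turn R to W, flip to black, move to (5,5). |black|=5
Step 3: on BLACK (5,5): turn L to S, flip to white, move to (6,5). |black|=4
Step 4: on WHITE (6,5): turn R to W, flip to black, move to (6,4). |black|=5
Step 5: on WHITE (6,4): turn R to N, flip to black, move to (5,4). |black|=6
Step 6: on WHITE (5,4): turn R to E, flip to black, move to (5,5). |black|=7
Step 7: on WHITE (5,5): turn R to S, flip to black, move to (6,5). |black|=8
Step 8: on BLACK (6,5): turn L to E, flip to white, move to (6,6). |black|=7
Step 9: on BLACK (6,6): turn L to N, flip to white, move to (5,6). |black|=6
Step 10: on BLACK (5,6): turn L to W, flip to white, move to (5,5). |black|=5
Step 11: on BLACK (5,5): turn L to S, flip to white, move to (6,5). |black|=4
Step 12: on WHITE (6,5): turn R to W, flip to black, move to (6,4). |black|=5
Step 13: on BLACK (6,4): turn L to S, flip to white, move to (7,4). |black|=4
Step 14: on WHITE (7,4): turn R to W, flip to black, move to (7,3). |black|=5

Answer: 5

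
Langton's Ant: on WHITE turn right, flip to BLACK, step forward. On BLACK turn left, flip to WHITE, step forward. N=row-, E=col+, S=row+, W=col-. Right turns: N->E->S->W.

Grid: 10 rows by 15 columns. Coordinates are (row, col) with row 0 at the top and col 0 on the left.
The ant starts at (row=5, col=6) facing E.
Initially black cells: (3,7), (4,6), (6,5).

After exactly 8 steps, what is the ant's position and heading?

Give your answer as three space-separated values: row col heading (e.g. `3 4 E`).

Answer: 7 6 E

Derivation:
Step 1: on WHITE (5,6): turn R to S, flip to black, move to (6,6). |black|=4
Step 2: on WHITE (6,6): turn R to W, flip to black, move to (6,5). |black|=5
Step 3: on BLACK (6,5): turn L to S, flip to white, move to (7,5). |black|=4
Step 4: on WHITE (7,5): turn R to W, flip to black, move to (7,4). |black|=5
Step 5: on WHITE (7,4): turn R to N, flip to black, move to (6,4). |black|=6
Step 6: on WHITE (6,4): turn R to E, flip to black, move to (6,5). |black|=7
Step 7: on WHITE (6,5): turn R to S, flip to black, move to (7,5). |black|=8
Step 8: on BLACK (7,5): turn L to E, flip to white, move to (7,6). |black|=7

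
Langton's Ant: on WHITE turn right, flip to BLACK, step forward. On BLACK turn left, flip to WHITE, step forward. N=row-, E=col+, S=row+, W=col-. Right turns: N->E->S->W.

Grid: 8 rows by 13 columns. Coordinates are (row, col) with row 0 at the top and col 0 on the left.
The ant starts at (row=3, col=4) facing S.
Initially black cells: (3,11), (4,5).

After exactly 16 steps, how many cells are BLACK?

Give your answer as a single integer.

Step 1: on WHITE (3,4): turn R to W, flip to black, move to (3,3). |black|=3
Step 2: on WHITE (3,3): turn R to N, flip to black, move to (2,3). |black|=4
Step 3: on WHITE (2,3): turn R to E, flip to black, move to (2,4). |black|=5
Step 4: on WHITE (2,4): turn R to S, flip to black, move to (3,4). |black|=6
Step 5: on BLACK (3,4): turn L to E, flip to white, move to (3,5). |black|=5
Step 6: on WHITE (3,5): turn R to S, flip to black, move to (4,5). |black|=6
Step 7: on BLACK (4,5): turn L to E, flip to white, move to (4,6). |black|=5
Step 8: on WHITE (4,6): turn R to S, flip to black, move to (5,6). |black|=6
Step 9: on WHITE (5,6): turn R to W, flip to black, move to (5,5). |black|=7
Step 10: on WHITE (5,5): turn R to N, flip to black, move to (4,5). |black|=8
Step 11: on WHITE (4,5): turn R to E, flip to black, move to (4,6). |black|=9
Step 12: on BLACK (4,6): turn L to N, flip to white, move to (3,6). |black|=8
Step 13: on WHITE (3,6): turn R to E, flip to black, move to (3,7). |black|=9
Step 14: on WHITE (3,7): turn R to S, flip to black, move to (4,7). |black|=10
Step 15: on WHITE (4,7): turn R to W, flip to black, move to (4,6). |black|=11
Step 16: on WHITE (4,6): turn R to N, flip to black, move to (3,6). |black|=12

Answer: 12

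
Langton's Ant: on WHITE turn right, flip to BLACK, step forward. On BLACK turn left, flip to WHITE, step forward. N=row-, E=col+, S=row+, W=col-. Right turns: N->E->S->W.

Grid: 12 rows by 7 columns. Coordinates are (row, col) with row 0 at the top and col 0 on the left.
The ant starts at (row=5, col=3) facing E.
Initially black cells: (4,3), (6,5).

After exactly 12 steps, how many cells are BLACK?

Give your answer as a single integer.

Answer: 6

Derivation:
Step 1: on WHITE (5,3): turn R to S, flip to black, move to (6,3). |black|=3
Step 2: on WHITE (6,3): turn R to W, flip to black, move to (6,2). |black|=4
Step 3: on WHITE (6,2): turn R to N, flip to black, move to (5,2). |black|=5
Step 4: on WHITE (5,2): turn R to E, flip to black, move to (5,3). |black|=6
Step 5: on BLACK (5,3): turn L to N, flip to white, move to (4,3). |black|=5
Step 6: on BLACK (4,3): turn L to W, flip to white, move to (4,2). |black|=4
Step 7: on WHITE (4,2): turn R to N, flip to black, move to (3,2). |black|=5
Step 8: on WHITE (3,2): turn R to E, flip to black, move to (3,3). |black|=6
Step 9: on WHITE (3,3): turn R to S, flip to black, move to (4,3). |black|=7
Step 10: on WHITE (4,3): turn R to W, flip to black, move to (4,2). |black|=8
Step 11: on BLACK (4,2): turn L to S, flip to white, move to (5,2). |black|=7
Step 12: on BLACK (5,2): turn L to E, flip to white, move to (5,3). |black|=6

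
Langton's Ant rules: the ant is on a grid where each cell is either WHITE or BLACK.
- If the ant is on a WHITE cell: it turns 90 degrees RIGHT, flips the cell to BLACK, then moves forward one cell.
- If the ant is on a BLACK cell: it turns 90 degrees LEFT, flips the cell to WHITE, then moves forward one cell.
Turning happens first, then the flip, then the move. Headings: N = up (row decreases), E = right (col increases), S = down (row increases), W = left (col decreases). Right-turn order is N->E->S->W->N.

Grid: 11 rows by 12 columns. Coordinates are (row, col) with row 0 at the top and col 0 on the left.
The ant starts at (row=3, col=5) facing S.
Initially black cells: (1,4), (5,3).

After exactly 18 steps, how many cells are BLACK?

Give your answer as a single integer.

Step 1: on WHITE (3,5): turn R to W, flip to black, move to (3,4). |black|=3
Step 2: on WHITE (3,4): turn R to N, flip to black, move to (2,4). |black|=4
Step 3: on WHITE (2,4): turn R to E, flip to black, move to (2,5). |black|=5
Step 4: on WHITE (2,5): turn R to S, flip to black, move to (3,5). |black|=6
Step 5: on BLACK (3,5): turn L to E, flip to white, move to (3,6). |black|=5
Step 6: on WHITE (3,6): turn R to S, flip to black, move to (4,6). |black|=6
Step 7: on WHITE (4,6): turn R to W, flip to black, move to (4,5). |black|=7
Step 8: on WHITE (4,5): turn R to N, flip to black, move to (3,5). |black|=8
Step 9: on WHITE (3,5): turn R to E, flip to black, move to (3,6). |black|=9
Step 10: on BLACK (3,6): turn L to N, flip to white, move to (2,6). |black|=8
Step 11: on WHITE (2,6): turn R to E, flip to black, move to (2,7). |black|=9
Step 12: on WHITE (2,7): turn R to S, flip to black, move to (3,7). |black|=10
Step 13: on WHITE (3,7): turn R to W, flip to black, move to (3,6). |black|=11
Step 14: on WHITE (3,6): turn R to N, flip to black, move to (2,6). |black|=12
Step 15: on BLACK (2,6): turn L to W, flip to white, move to (2,5). |black|=11
Step 16: on BLACK (2,5): turn L to S, flip to white, move to (3,5). |black|=10
Step 17: on BLACK (3,5): turn L to E, flip to white, move to (3,6). |black|=9
Step 18: on BLACK (3,6): turn L to N, flip to white, move to (2,6). |black|=8

Answer: 8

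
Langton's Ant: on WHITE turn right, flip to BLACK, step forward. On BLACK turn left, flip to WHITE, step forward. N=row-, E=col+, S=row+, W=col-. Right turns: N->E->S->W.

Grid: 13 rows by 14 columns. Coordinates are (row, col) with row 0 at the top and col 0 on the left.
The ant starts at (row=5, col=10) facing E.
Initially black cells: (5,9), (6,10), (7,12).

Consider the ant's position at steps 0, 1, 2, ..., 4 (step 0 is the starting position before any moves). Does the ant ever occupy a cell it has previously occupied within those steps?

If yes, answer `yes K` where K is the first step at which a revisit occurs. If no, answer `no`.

Step 1: on WHITE (5,10): turn R to S, flip to black, move to (6,10). |black|=4 — new cell
Step 2: on BLACK (6,10): turn L to E, flip to white, move to (6,11). |black|=3 — new cell
Step 3: on WHITE (6,11): turn R to S, flip to black, move to (7,11). |black|=4 — new cell
Step 4: on WHITE (7,11): turn R to W, flip to black, move to (7,10). |black|=5 — new cell
No revisit within 4 steps.

Answer: no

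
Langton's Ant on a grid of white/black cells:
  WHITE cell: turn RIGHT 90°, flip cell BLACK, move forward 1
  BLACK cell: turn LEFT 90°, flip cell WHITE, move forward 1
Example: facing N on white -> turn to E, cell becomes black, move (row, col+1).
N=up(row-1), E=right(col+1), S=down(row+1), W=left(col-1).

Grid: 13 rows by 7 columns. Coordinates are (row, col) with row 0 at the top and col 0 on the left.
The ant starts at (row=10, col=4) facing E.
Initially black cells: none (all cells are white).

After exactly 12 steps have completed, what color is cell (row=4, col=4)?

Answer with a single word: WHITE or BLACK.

Step 1: on WHITE (10,4): turn R to S, flip to black, move to (11,4). |black|=1
Step 2: on WHITE (11,4): turn R to W, flip to black, move to (11,3). |black|=2
Step 3: on WHITE (11,3): turn R to N, flip to black, move to (10,3). |black|=3
Step 4: on WHITE (10,3): turn R to E, flip to black, move to (10,4). |black|=4
Step 5: on BLACK (10,4): turn L to N, flip to white, move to (9,4). |black|=3
Step 6: on WHITE (9,4): turn R to E, flip to black, move to (9,5). |black|=4
Step 7: on WHITE (9,5): turn R to S, flip to black, move to (10,5). |black|=5
Step 8: on WHITE (10,5): turn R to W, flip to black, move to (10,4). |black|=6
Step 9: on WHITE (10,4): turn R to N, flip to black, move to (9,4). |black|=7
Step 10: on BLACK (9,4): turn L to W, flip to white, move to (9,3). |black|=6
Step 11: on WHITE (9,3): turn R to N, flip to black, move to (8,3). |black|=7
Step 12: on WHITE (8,3): turn R to E, flip to black, move to (8,4). |black|=8

Answer: WHITE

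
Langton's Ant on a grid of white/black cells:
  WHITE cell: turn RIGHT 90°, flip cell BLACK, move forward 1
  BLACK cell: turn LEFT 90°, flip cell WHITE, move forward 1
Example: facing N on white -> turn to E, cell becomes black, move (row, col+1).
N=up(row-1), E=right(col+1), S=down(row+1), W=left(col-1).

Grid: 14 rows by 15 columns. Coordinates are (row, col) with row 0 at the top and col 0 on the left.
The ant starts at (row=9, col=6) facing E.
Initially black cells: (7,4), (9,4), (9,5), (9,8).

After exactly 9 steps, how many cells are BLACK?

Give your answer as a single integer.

Step 1: on WHITE (9,6): turn R to S, flip to black, move to (10,6). |black|=5
Step 2: on WHITE (10,6): turn R to W, flip to black, move to (10,5). |black|=6
Step 3: on WHITE (10,5): turn R to N, flip to black, move to (9,5). |black|=7
Step 4: on BLACK (9,5): turn L to W, flip to white, move to (9,4). |black|=6
Step 5: on BLACK (9,4): turn L to S, flip to white, move to (10,4). |black|=5
Step 6: on WHITE (10,4): turn R to W, flip to black, move to (10,3). |black|=6
Step 7: on WHITE (10,3): turn R to N, flip to black, move to (9,3). |black|=7
Step 8: on WHITE (9,3): turn R to E, flip to black, move to (9,4). |black|=8
Step 9: on WHITE (9,4): turn R to S, flip to black, move to (10,4). |black|=9

Answer: 9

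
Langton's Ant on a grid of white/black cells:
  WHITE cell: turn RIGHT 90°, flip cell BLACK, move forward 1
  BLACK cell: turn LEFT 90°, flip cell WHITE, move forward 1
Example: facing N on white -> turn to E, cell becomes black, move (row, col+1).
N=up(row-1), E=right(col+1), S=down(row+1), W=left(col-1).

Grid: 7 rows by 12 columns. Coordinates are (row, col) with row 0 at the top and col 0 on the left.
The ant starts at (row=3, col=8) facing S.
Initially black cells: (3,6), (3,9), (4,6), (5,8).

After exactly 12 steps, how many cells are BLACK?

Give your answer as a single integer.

Answer: 8

Derivation:
Step 1: on WHITE (3,8): turn R to W, flip to black, move to (3,7). |black|=5
Step 2: on WHITE (3,7): turn R to N, flip to black, move to (2,7). |black|=6
Step 3: on WHITE (2,7): turn R to E, flip to black, move to (2,8). |black|=7
Step 4: on WHITE (2,8): turn R to S, flip to black, move to (3,8). |black|=8
Step 5: on BLACK (3,8): turn L to E, flip to white, move to (3,9). |black|=7
Step 6: on BLACK (3,9): turn L to N, flip to white, move to (2,9). |black|=6
Step 7: on WHITE (2,9): turn R to E, flip to black, move to (2,10). |black|=7
Step 8: on WHITE (2,10): turn R to S, flip to black, move to (3,10). |black|=8
Step 9: on WHITE (3,10): turn R to W, flip to black, move to (3,9). |black|=9
Step 10: on WHITE (3,9): turn R to N, flip to black, move to (2,9). |black|=10
Step 11: on BLACK (2,9): turn L to W, flip to white, move to (2,8). |black|=9
Step 12: on BLACK (2,8): turn L to S, flip to white, move to (3,8). |black|=8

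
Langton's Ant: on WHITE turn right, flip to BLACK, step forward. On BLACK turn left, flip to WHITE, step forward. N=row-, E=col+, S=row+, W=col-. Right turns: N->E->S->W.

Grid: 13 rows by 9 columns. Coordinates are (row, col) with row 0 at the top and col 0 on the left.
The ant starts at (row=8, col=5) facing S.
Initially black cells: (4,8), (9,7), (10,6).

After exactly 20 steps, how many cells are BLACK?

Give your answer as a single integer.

Answer: 9

Derivation:
Step 1: on WHITE (8,5): turn R to W, flip to black, move to (8,4). |black|=4
Step 2: on WHITE (8,4): turn R to N, flip to black, move to (7,4). |black|=5
Step 3: on WHITE (7,4): turn R to E, flip to black, move to (7,5). |black|=6
Step 4: on WHITE (7,5): turn R to S, flip to black, move to (8,5). |black|=7
Step 5: on BLACK (8,5): turn L to E, flip to white, move to (8,6). |black|=6
Step 6: on WHITE (8,6): turn R to S, flip to black, move to (9,6). |black|=7
Step 7: on WHITE (9,6): turn R to W, flip to black, move to (9,5). |black|=8
Step 8: on WHITE (9,5): turn R to N, flip to black, move to (8,5). |black|=9
Step 9: on WHITE (8,5): turn R to E, flip to black, move to (8,6). |black|=10
Step 10: on BLACK (8,6): turn L to N, flip to white, move to (7,6). |black|=9
Step 11: on WHITE (7,6): turn R to E, flip to black, move to (7,7). |black|=10
Step 12: on WHITE (7,7): turn R to S, flip to black, move to (8,7). |black|=11
Step 13: on WHITE (8,7): turn R to W, flip to black, move to (8,6). |black|=12
Step 14: on WHITE (8,6): turn R to N, flip to black, move to (7,6). |black|=13
Step 15: on BLACK (7,6): turn L to W, flip to white, move to (7,5). |black|=12
Step 16: on BLACK (7,5): turn L to S, flip to white, move to (8,5). |black|=11
Step 17: on BLACK (8,5): turn L to E, flip to white, move to (8,6). |black|=10
Step 18: on BLACK (8,6): turn L to N, flip to white, move to (7,6). |black|=9
Step 19: on WHITE (7,6): turn R to E, flip to black, move to (7,7). |black|=10
Step 20: on BLACK (7,7): turn L to N, flip to white, move to (6,7). |black|=9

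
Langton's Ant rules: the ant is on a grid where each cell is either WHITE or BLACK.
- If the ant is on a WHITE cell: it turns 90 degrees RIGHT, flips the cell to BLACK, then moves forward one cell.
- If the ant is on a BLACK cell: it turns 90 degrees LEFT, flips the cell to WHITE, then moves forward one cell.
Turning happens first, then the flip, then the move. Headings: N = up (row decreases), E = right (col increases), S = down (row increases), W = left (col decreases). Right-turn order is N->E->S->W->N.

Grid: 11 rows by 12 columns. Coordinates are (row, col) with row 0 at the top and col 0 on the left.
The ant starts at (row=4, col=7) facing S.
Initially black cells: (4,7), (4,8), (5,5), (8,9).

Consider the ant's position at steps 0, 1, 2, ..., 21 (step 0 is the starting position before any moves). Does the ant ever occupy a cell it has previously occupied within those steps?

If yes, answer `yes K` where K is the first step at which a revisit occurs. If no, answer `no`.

Step 1: on BLACK (4,7): turn L to E, flip to white, move to (4,8). |black|=3 — new cell
Step 2: on BLACK (4,8): turn L to N, flip to white, move to (3,8). |black|=2 — new cell
Step 3: on WHITE (3,8): turn R to E, flip to black, move to (3,9). |black|=3 — new cell
Step 4: on WHITE (3,9): turn R to S, flip to black, move to (4,9). |black|=4 — new cell
Step 5: on WHITE (4,9): turn R to W, flip to black, move to (4,8). |black|=5 — REVISIT

Answer: yes 5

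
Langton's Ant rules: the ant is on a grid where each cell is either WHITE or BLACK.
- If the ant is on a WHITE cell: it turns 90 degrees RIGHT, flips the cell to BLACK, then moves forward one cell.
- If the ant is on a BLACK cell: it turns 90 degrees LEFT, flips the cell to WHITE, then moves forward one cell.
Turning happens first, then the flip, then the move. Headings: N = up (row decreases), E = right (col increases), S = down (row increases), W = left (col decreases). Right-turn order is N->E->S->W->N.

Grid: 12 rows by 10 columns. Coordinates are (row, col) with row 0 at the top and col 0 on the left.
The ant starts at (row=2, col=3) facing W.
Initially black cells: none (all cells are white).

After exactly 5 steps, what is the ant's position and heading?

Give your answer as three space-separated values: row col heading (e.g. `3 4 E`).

Answer: 3 3 S

Derivation:
Step 1: on WHITE (2,3): turn R to N, flip to black, move to (1,3). |black|=1
Step 2: on WHITE (1,3): turn R to E, flip to black, move to (1,4). |black|=2
Step 3: on WHITE (1,4): turn R to S, flip to black, move to (2,4). |black|=3
Step 4: on WHITE (2,4): turn R to W, flip to black, move to (2,3). |black|=4
Step 5: on BLACK (2,3): turn L to S, flip to white, move to (3,3). |black|=3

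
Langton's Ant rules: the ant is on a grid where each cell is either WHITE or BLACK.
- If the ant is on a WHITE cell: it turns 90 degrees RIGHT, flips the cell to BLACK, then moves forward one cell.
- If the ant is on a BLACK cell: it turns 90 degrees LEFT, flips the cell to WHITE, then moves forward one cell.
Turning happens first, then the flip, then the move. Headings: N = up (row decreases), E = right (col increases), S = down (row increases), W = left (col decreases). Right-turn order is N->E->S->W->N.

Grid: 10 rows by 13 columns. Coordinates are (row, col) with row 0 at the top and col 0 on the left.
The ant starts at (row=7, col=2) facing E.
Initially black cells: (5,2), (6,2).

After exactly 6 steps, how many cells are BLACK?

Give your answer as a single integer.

Step 1: on WHITE (7,2): turn R to S, flip to black, move to (8,2). |black|=3
Step 2: on WHITE (8,2): turn R to W, flip to black, move to (8,1). |black|=4
Step 3: on WHITE (8,1): turn R to N, flip to black, move to (7,1). |black|=5
Step 4: on WHITE (7,1): turn R to E, flip to black, move to (7,2). |black|=6
Step 5: on BLACK (7,2): turn L to N, flip to white, move to (6,2). |black|=5
Step 6: on BLACK (6,2): turn L to W, flip to white, move to (6,1). |black|=4

Answer: 4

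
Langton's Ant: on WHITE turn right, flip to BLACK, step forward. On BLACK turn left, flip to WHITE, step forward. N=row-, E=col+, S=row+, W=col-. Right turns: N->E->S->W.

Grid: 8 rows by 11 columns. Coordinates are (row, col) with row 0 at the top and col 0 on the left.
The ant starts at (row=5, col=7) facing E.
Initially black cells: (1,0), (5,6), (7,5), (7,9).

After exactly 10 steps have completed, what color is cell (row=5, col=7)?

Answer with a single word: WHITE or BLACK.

Answer: BLACK

Derivation:
Step 1: on WHITE (5,7): turn R to S, flip to black, move to (6,7). |black|=5
Step 2: on WHITE (6,7): turn R to W, flip to black, move to (6,6). |black|=6
Step 3: on WHITE (6,6): turn R to N, flip to black, move to (5,6). |black|=7
Step 4: on BLACK (5,6): turn L to W, flip to white, move to (5,5). |black|=6
Step 5: on WHITE (5,5): turn R to N, flip to black, move to (4,5). |black|=7
Step 6: on WHITE (4,5): turn R to E, flip to black, move to (4,6). |black|=8
Step 7: on WHITE (4,6): turn R to S, flip to black, move to (5,6). |black|=9
Step 8: on WHITE (5,6): turn R to W, flip to black, move to (5,5). |black|=10
Step 9: on BLACK (5,5): turn L to S, flip to white, move to (6,5). |black|=9
Step 10: on WHITE (6,5): turn R to W, flip to black, move to (6,4). |black|=10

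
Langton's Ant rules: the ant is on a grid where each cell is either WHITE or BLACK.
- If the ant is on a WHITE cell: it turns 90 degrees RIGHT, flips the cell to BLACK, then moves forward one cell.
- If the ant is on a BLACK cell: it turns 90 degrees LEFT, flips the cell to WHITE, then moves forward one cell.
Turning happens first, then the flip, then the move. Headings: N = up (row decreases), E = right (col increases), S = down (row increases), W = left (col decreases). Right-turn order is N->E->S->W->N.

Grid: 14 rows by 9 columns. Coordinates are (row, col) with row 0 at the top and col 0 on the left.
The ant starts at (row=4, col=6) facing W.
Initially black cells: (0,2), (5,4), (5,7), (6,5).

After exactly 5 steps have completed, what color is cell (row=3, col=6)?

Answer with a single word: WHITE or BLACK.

Step 1: on WHITE (4,6): turn R to N, flip to black, move to (3,6). |black|=5
Step 2: on WHITE (3,6): turn R to E, flip to black, move to (3,7). |black|=6
Step 3: on WHITE (3,7): turn R to S, flip to black, move to (4,7). |black|=7
Step 4: on WHITE (4,7): turn R to W, flip to black, move to (4,6). |black|=8
Step 5: on BLACK (4,6): turn L to S, flip to white, move to (5,6). |black|=7

Answer: BLACK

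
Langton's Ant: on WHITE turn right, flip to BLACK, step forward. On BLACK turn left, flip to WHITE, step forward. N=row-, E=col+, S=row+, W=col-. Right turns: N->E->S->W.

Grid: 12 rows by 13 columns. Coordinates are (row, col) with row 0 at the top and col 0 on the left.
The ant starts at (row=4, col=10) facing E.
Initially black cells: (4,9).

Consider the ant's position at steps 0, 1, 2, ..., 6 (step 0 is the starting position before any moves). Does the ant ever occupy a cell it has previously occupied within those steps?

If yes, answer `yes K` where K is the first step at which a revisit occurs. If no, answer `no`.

Step 1: on WHITE (4,10): turn R to S, flip to black, move to (5,10). |black|=2 — new cell
Step 2: on WHITE (5,10): turn R to W, flip to black, move to (5,9). |black|=3 — new cell
Step 3: on WHITE (5,9): turn R to N, flip to black, move to (4,9). |black|=4 — new cell
Step 4: on BLACK (4,9): turn L to W, flip to white, move to (4,8). |black|=3 — new cell
Step 5: on WHITE (4,8): turn R to N, flip to black, move to (3,8). |black|=4 — new cell
Step 6: on WHITE (3,8): turn R to E, flip to black, move to (3,9). |black|=5 — new cell
No revisit within 6 steps.

Answer: no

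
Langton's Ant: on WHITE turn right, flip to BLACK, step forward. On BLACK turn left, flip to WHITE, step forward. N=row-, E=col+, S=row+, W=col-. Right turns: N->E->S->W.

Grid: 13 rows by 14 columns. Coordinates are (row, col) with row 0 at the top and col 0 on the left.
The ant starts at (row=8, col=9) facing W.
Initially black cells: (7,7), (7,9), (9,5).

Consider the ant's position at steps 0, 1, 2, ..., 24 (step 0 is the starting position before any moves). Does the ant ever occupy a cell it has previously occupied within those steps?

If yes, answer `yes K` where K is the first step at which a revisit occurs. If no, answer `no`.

Answer: yes 5

Derivation:
Step 1: on WHITE (8,9): turn R to N, flip to black, move to (7,9). |black|=4 — new cell
Step 2: on BLACK (7,9): turn L to W, flip to white, move to (7,8). |black|=3 — new cell
Step 3: on WHITE (7,8): turn R to N, flip to black, move to (6,8). |black|=4 — new cell
Step 4: on WHITE (6,8): turn R to E, flip to black, move to (6,9). |black|=5 — new cell
Step 5: on WHITE (6,9): turn R to S, flip to black, move to (7,9). |black|=6 — REVISIT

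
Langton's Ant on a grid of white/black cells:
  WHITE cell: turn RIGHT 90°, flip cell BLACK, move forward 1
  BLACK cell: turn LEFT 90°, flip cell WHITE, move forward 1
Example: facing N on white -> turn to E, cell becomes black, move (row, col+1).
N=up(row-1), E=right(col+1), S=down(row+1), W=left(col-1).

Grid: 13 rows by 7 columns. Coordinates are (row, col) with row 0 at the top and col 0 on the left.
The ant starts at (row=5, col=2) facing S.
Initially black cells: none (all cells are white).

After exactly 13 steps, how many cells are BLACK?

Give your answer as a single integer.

Step 1: on WHITE (5,2): turn R to W, flip to black, move to (5,1). |black|=1
Step 2: on WHITE (5,1): turn R to N, flip to black, move to (4,1). |black|=2
Step 3: on WHITE (4,1): turn R to E, flip to black, move to (4,2). |black|=3
Step 4: on WHITE (4,2): turn R to S, flip to black, move to (5,2). |black|=4
Step 5: on BLACK (5,2): turn L to E, flip to white, move to (5,3). |black|=3
Step 6: on WHITE (5,3): turn R to S, flip to black, move to (6,3). |black|=4
Step 7: on WHITE (6,3): turn R to W, flip to black, move to (6,2). |black|=5
Step 8: on WHITE (6,2): turn R to N, flip to black, move to (5,2). |black|=6
Step 9: on WHITE (5,2): turn R to E, flip to black, move to (5,3). |black|=7
Step 10: on BLACK (5,3): turn L to N, flip to white, move to (4,3). |black|=6
Step 11: on WHITE (4,3): turn R to E, flip to black, move to (4,4). |black|=7
Step 12: on WHITE (4,4): turn R to S, flip to black, move to (5,4). |black|=8
Step 13: on WHITE (5,4): turn R to W, flip to black, move to (5,3). |black|=9

Answer: 9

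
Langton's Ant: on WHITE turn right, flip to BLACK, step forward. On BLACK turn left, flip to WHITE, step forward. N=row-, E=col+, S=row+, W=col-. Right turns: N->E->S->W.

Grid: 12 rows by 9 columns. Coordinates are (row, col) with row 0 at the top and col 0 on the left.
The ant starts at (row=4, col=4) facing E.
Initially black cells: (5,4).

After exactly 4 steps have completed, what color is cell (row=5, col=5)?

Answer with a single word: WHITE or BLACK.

Answer: BLACK

Derivation:
Step 1: on WHITE (4,4): turn R to S, flip to black, move to (5,4). |black|=2
Step 2: on BLACK (5,4): turn L to E, flip to white, move to (5,5). |black|=1
Step 3: on WHITE (5,5): turn R to S, flip to black, move to (6,5). |black|=2
Step 4: on WHITE (6,5): turn R to W, flip to black, move to (6,4). |black|=3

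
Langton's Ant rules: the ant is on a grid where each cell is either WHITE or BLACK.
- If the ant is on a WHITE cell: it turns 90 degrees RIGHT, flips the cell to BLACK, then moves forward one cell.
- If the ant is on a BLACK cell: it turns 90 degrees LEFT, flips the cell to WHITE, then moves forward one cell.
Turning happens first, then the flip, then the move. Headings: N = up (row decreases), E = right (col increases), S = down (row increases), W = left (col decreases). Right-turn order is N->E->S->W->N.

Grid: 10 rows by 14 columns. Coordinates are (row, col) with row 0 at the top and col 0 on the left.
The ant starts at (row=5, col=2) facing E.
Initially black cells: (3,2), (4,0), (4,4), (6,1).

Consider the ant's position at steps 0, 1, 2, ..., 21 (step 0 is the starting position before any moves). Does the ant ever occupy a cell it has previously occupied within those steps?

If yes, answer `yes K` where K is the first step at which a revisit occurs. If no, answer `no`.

Step 1: on WHITE (5,2): turn R to S, flip to black, move to (6,2). |black|=5 — new cell
Step 2: on WHITE (6,2): turn R to W, flip to black, move to (6,1). |black|=6 — new cell
Step 3: on BLACK (6,1): turn L to S, flip to white, move to (7,1). |black|=5 — new cell
Step 4: on WHITE (7,1): turn R to W, flip to black, move to (7,0). |black|=6 — new cell
Step 5: on WHITE (7,0): turn R to N, flip to black, move to (6,0). |black|=7 — new cell
Step 6: on WHITE (6,0): turn R to E, flip to black, move to (6,1). |black|=8 — REVISIT

Answer: yes 6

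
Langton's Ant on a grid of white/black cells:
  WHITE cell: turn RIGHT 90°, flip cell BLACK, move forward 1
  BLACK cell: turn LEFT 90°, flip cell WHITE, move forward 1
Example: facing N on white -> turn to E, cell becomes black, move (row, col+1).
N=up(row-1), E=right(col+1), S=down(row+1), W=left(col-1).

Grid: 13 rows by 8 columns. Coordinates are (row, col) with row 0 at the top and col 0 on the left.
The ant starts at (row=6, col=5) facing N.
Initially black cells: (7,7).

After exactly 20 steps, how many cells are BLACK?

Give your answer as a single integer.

Answer: 7

Derivation:
Step 1: on WHITE (6,5): turn R to E, flip to black, move to (6,6). |black|=2
Step 2: on WHITE (6,6): turn R to S, flip to black, move to (7,6). |black|=3
Step 3: on WHITE (7,6): turn R to W, flip to black, move to (7,5). |black|=4
Step 4: on WHITE (7,5): turn R to N, flip to black, move to (6,5). |black|=5
Step 5: on BLACK (6,5): turn L to W, flip to white, move to (6,4). |black|=4
Step 6: on WHITE (6,4): turn R to N, flip to black, move to (5,4). |black|=5
Step 7: on WHITE (5,4): turn R to E, flip to black, move to (5,5). |black|=6
Step 8: on WHITE (5,5): turn R to S, flip to black, move to (6,5). |black|=7
Step 9: on WHITE (6,5): turn R to W, flip to black, move to (6,4). |black|=8
Step 10: on BLACK (6,4): turn L to S, flip to white, move to (7,4). |black|=7
Step 11: on WHITE (7,4): turn R to W, flip to black, move to (7,3). |black|=8
Step 12: on WHITE (7,3): turn R to N, flip to black, move to (6,3). |black|=9
Step 13: on WHITE (6,3): turn R to E, flip to black, move to (6,4). |black|=10
Step 14: on WHITE (6,4): turn R to S, flip to black, move to (7,4). |black|=11
Step 15: on BLACK (7,4): turn L to E, flip to white, move to (7,5). |black|=10
Step 16: on BLACK (7,5): turn L to N, flip to white, move to (6,5). |black|=9
Step 17: on BLACK (6,5): turn L to W, flip to white, move to (6,4). |black|=8
Step 18: on BLACK (6,4): turn L to S, flip to white, move to (7,4). |black|=7
Step 19: on WHITE (7,4): turn R to W, flip to black, move to (7,3). |black|=8
Step 20: on BLACK (7,3): turn L to S, flip to white, move to (8,3). |black|=7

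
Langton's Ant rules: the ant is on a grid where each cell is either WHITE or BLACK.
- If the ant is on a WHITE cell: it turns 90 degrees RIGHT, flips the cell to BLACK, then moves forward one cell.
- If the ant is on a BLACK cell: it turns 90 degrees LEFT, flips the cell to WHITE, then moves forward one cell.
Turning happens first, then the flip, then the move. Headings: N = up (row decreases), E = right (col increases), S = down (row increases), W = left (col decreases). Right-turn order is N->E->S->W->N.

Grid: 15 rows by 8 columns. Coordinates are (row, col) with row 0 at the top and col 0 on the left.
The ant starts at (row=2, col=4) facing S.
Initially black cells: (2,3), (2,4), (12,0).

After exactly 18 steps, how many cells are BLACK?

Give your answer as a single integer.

Step 1: on BLACK (2,4): turn L to E, flip to white, move to (2,5). |black|=2
Step 2: on WHITE (2,5): turn R to S, flip to black, move to (3,5). |black|=3
Step 3: on WHITE (3,5): turn R to W, flip to black, move to (3,4). |black|=4
Step 4: on WHITE (3,4): turn R to N, flip to black, move to (2,4). |black|=5
Step 5: on WHITE (2,4): turn R to E, flip to black, move to (2,5). |black|=6
Step 6: on BLACK (2,5): turn L to N, flip to white, move to (1,5). |black|=5
Step 7: on WHITE (1,5): turn R to E, flip to black, move to (1,6). |black|=6
Step 8: on WHITE (1,6): turn R to S, flip to black, move to (2,6). |black|=7
Step 9: on WHITE (2,6): turn R to W, flip to black, move to (2,5). |black|=8
Step 10: on WHITE (2,5): turn R to N, flip to black, move to (1,5). |black|=9
Step 11: on BLACK (1,5): turn L to W, flip to white, move to (1,4). |black|=8
Step 12: on WHITE (1,4): turn R to N, flip to black, move to (0,4). |black|=9
Step 13: on WHITE (0,4): turn R to E, flip to black, move to (0,5). |black|=10
Step 14: on WHITE (0,5): turn R to S, flip to black, move to (1,5). |black|=11
Step 15: on WHITE (1,5): turn R to W, flip to black, move to (1,4). |black|=12
Step 16: on BLACK (1,4): turn L to S, flip to white, move to (2,4). |black|=11
Step 17: on BLACK (2,4): turn L to E, flip to white, move to (2,5). |black|=10
Step 18: on BLACK (2,5): turn L to N, flip to white, move to (1,5). |black|=9

Answer: 9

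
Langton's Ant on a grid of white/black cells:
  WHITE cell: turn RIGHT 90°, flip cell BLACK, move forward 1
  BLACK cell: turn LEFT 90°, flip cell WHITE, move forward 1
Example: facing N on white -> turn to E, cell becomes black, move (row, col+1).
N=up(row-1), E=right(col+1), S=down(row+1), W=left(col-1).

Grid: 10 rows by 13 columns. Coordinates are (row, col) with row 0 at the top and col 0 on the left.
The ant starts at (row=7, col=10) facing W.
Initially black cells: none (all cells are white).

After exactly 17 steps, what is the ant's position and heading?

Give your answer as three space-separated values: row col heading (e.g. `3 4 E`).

Answer: 8 10 S

Derivation:
Step 1: on WHITE (7,10): turn R to N, flip to black, move to (6,10). |black|=1
Step 2: on WHITE (6,10): turn R to E, flip to black, move to (6,11). |black|=2
Step 3: on WHITE (6,11): turn R to S, flip to black, move to (7,11). |black|=3
Step 4: on WHITE (7,11): turn R to W, flip to black, move to (7,10). |black|=4
Step 5: on BLACK (7,10): turn L to S, flip to white, move to (8,10). |black|=3
Step 6: on WHITE (8,10): turn R to W, flip to black, move to (8,9). |black|=4
Step 7: on WHITE (8,9): turn R to N, flip to black, move to (7,9). |black|=5
Step 8: on WHITE (7,9): turn R to E, flip to black, move to (7,10). |black|=6
Step 9: on WHITE (7,10): turn R to S, flip to black, move to (8,10). |black|=7
Step 10: on BLACK (8,10): turn L to E, flip to white, move to (8,11). |black|=6
Step 11: on WHITE (8,11): turn R to S, flip to black, move to (9,11). |black|=7
Step 12: on WHITE (9,11): turn R to W, flip to black, move to (9,10). |black|=8
Step 13: on WHITE (9,10): turn R to N, flip to black, move to (8,10). |black|=9
Step 14: on WHITE (8,10): turn R to E, flip to black, move to (8,11). |black|=10
Step 15: on BLACK (8,11): turn L to N, flip to white, move to (7,11). |black|=9
Step 16: on BLACK (7,11): turn L to W, flip to white, move to (7,10). |black|=8
Step 17: on BLACK (7,10): turn L to S, flip to white, move to (8,10). |black|=7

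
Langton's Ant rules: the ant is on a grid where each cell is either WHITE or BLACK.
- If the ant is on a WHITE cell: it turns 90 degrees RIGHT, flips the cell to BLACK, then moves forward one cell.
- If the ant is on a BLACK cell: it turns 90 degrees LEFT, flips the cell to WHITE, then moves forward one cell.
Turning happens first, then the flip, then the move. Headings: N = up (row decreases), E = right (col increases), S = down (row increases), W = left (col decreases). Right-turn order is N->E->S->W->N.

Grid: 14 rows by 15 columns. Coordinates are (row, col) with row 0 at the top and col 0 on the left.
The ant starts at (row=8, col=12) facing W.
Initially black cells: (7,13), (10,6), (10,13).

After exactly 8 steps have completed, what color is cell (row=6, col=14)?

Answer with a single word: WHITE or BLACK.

Answer: BLACK

Derivation:
Step 1: on WHITE (8,12): turn R to N, flip to black, move to (7,12). |black|=4
Step 2: on WHITE (7,12): turn R to E, flip to black, move to (7,13). |black|=5
Step 3: on BLACK (7,13): turn L to N, flip to white, move to (6,13). |black|=4
Step 4: on WHITE (6,13): turn R to E, flip to black, move to (6,14). |black|=5
Step 5: on WHITE (6,14): turn R to S, flip to black, move to (7,14). |black|=6
Step 6: on WHITE (7,14): turn R to W, flip to black, move to (7,13). |black|=7
Step 7: on WHITE (7,13): turn R to N, flip to black, move to (6,13). |black|=8
Step 8: on BLACK (6,13): turn L to W, flip to white, move to (6,12). |black|=7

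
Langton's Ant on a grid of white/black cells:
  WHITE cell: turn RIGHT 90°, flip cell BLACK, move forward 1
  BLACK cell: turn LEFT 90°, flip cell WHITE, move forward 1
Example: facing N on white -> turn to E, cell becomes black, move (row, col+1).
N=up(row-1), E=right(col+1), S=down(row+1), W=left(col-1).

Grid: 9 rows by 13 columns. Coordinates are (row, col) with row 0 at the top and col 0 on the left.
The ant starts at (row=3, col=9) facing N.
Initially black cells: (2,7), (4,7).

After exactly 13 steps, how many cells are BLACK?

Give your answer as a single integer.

Answer: 9

Derivation:
Step 1: on WHITE (3,9): turn R to E, flip to black, move to (3,10). |black|=3
Step 2: on WHITE (3,10): turn R to S, flip to black, move to (4,10). |black|=4
Step 3: on WHITE (4,10): turn R to W, flip to black, move to (4,9). |black|=5
Step 4: on WHITE (4,9): turn R to N, flip to black, move to (3,9). |black|=6
Step 5: on BLACK (3,9): turn L to W, flip to white, move to (3,8). |black|=5
Step 6: on WHITE (3,8): turn R to N, flip to black, move to (2,8). |black|=6
Step 7: on WHITE (2,8): turn R to E, flip to black, move to (2,9). |black|=7
Step 8: on WHITE (2,9): turn R to S, flip to black, move to (3,9). |black|=8
Step 9: on WHITE (3,9): turn R to W, flip to black, move to (3,8). |black|=9
Step 10: on BLACK (3,8): turn L to S, flip to white, move to (4,8). |black|=8
Step 11: on WHITE (4,8): turn R to W, flip to black, move to (4,7). |black|=9
Step 12: on BLACK (4,7): turn L to S, flip to white, move to (5,7). |black|=8
Step 13: on WHITE (5,7): turn R to W, flip to black, move to (5,6). |black|=9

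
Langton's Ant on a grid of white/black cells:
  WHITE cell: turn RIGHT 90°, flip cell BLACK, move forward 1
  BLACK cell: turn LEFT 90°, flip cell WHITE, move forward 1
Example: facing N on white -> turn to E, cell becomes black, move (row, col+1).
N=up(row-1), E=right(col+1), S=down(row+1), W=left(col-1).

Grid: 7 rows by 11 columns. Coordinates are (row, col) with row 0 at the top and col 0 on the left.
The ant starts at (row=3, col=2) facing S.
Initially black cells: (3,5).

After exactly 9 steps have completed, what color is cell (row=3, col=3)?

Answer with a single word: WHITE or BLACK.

Step 1: on WHITE (3,2): turn R to W, flip to black, move to (3,1). |black|=2
Step 2: on WHITE (3,1): turn R to N, flip to black, move to (2,1). |black|=3
Step 3: on WHITE (2,1): turn R to E, flip to black, move to (2,2). |black|=4
Step 4: on WHITE (2,2): turn R to S, flip to black, move to (3,2). |black|=5
Step 5: on BLACK (3,2): turn L to E, flip to white, move to (3,3). |black|=4
Step 6: on WHITE (3,3): turn R to S, flip to black, move to (4,3). |black|=5
Step 7: on WHITE (4,3): turn R to W, flip to black, move to (4,2). |black|=6
Step 8: on WHITE (4,2): turn R to N, flip to black, move to (3,2). |black|=7
Step 9: on WHITE (3,2): turn R to E, flip to black, move to (3,3). |black|=8

Answer: BLACK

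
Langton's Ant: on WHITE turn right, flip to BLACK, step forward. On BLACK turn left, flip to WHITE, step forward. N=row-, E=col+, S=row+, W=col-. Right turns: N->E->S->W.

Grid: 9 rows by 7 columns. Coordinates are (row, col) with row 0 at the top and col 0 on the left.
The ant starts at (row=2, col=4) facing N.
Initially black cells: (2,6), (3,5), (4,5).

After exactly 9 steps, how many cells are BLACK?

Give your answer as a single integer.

Step 1: on WHITE (2,4): turn R to E, flip to black, move to (2,5). |black|=4
Step 2: on WHITE (2,5): turn R to S, flip to black, move to (3,5). |black|=5
Step 3: on BLACK (3,5): turn L to E, flip to white, move to (3,6). |black|=4
Step 4: on WHITE (3,6): turn R to S, flip to black, move to (4,6). |black|=5
Step 5: on WHITE (4,6): turn R to W, flip to black, move to (4,5). |black|=6
Step 6: on BLACK (4,5): turn L to S, flip to white, move to (5,5). |black|=5
Step 7: on WHITE (5,5): turn R to W, flip to black, move to (5,4). |black|=6
Step 8: on WHITE (5,4): turn R to N, flip to black, move to (4,4). |black|=7
Step 9: on WHITE (4,4): turn R to E, flip to black, move to (4,5). |black|=8

Answer: 8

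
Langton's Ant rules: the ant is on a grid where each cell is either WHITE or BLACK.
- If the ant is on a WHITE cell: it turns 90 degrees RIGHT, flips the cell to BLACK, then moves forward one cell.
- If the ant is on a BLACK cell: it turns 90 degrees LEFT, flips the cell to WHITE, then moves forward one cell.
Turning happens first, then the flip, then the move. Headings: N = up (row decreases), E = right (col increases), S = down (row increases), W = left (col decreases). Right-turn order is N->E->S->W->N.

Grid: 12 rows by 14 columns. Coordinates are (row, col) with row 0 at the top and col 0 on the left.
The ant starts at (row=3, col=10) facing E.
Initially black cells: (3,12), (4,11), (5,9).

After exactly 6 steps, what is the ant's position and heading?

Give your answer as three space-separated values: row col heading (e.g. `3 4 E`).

Answer: 2 11 E

Derivation:
Step 1: on WHITE (3,10): turn R to S, flip to black, move to (4,10). |black|=4
Step 2: on WHITE (4,10): turn R to W, flip to black, move to (4,9). |black|=5
Step 3: on WHITE (4,9): turn R to N, flip to black, move to (3,9). |black|=6
Step 4: on WHITE (3,9): turn R to E, flip to black, move to (3,10). |black|=7
Step 5: on BLACK (3,10): turn L to N, flip to white, move to (2,10). |black|=6
Step 6: on WHITE (2,10): turn R to E, flip to black, move to (2,11). |black|=7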